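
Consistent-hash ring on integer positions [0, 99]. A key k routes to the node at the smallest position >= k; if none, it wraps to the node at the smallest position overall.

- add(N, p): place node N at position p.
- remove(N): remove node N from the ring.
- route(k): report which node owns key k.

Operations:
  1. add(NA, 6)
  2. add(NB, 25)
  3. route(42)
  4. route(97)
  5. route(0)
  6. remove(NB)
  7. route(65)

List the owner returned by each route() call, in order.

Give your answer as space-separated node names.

Answer: NA NA NA NA

Derivation:
Op 1: add NA@6 -> ring=[6:NA]
Op 2: add NB@25 -> ring=[6:NA,25:NB]
Op 3: route key 42: none >= 42, wrap to smallest pos 6 -> NA
Op 4: route key 97: none >= 97, wrap to smallest pos 6 -> NA
Op 5: route key 0: smallest pos >= 0 is 6 -> NA
Op 6: remove NB -> ring=[6:NA]
Op 7: route key 65: none >= 65, wrap to smallest pos 6 -> NA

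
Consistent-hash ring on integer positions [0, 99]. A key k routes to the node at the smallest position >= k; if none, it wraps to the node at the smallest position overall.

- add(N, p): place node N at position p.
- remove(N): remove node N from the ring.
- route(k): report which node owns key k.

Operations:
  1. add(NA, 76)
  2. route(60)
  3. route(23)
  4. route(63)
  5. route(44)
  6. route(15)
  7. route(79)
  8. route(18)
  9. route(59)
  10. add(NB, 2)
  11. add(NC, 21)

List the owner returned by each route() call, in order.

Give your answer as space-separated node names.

Answer: NA NA NA NA NA NA NA NA

Derivation:
Op 1: add NA@76 -> ring=[76:NA]
Op 2: route key 60: smallest pos >= 60 is 76 -> NA
Op 3: route key 23: smallest pos >= 23 is 76 -> NA
Op 4: route key 63: smallest pos >= 63 is 76 -> NA
Op 5: route key 44: smallest pos >= 44 is 76 -> NA
Op 6: route key 15: smallest pos >= 15 is 76 -> NA
Op 7: route key 79: none >= 79, wrap to smallest pos 76 -> NA
Op 8: route key 18: smallest pos >= 18 is 76 -> NA
Op 9: route key 59: smallest pos >= 59 is 76 -> NA
Op 10: add NB@2 -> ring=[2:NB,76:NA]
Op 11: add NC@21 -> ring=[2:NB,21:NC,76:NA]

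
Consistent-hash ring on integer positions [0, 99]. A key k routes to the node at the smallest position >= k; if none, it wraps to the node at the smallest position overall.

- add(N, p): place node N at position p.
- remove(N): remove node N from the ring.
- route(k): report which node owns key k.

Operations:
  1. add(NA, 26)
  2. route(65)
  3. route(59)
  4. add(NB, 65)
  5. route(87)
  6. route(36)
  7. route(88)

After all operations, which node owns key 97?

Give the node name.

Op 1: add NA@26 -> ring=[26:NA]
Op 2: route key 65: none >= 65, wrap to smallest pos 26 -> NA
Op 3: route key 59: none >= 59, wrap to smallest pos 26 -> NA
Op 4: add NB@65 -> ring=[26:NA,65:NB]
Op 5: route key 87: none >= 87, wrap to smallest pos 26 -> NA
Op 6: route key 36: smallest pos >= 36 is 65 -> NB
Op 7: route key 88: none >= 88, wrap to smallest pos 26 -> NA
Final route key 97: none >= 97, wrap to smallest pos 26 -> NA

Answer: NA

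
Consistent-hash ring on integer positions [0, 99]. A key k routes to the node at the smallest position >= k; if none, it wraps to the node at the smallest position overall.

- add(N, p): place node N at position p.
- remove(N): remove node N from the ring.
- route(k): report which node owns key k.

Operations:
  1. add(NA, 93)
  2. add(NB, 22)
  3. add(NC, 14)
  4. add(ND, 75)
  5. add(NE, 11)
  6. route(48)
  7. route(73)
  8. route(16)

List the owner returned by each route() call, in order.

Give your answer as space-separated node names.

Answer: ND ND NB

Derivation:
Op 1: add NA@93 -> ring=[93:NA]
Op 2: add NB@22 -> ring=[22:NB,93:NA]
Op 3: add NC@14 -> ring=[14:NC,22:NB,93:NA]
Op 4: add ND@75 -> ring=[14:NC,22:NB,75:ND,93:NA]
Op 5: add NE@11 -> ring=[11:NE,14:NC,22:NB,75:ND,93:NA]
Op 6: route key 48: smallest pos >= 48 is 75 -> ND
Op 7: route key 73: smallest pos >= 73 is 75 -> ND
Op 8: route key 16: smallest pos >= 16 is 22 -> NB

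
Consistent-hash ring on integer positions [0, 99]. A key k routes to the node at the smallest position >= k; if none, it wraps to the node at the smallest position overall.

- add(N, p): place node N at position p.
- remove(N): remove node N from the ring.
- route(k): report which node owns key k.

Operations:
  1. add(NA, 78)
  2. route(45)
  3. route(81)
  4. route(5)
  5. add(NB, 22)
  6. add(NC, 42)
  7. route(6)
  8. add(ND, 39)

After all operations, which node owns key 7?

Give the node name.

Answer: NB

Derivation:
Op 1: add NA@78 -> ring=[78:NA]
Op 2: route key 45: smallest pos >= 45 is 78 -> NA
Op 3: route key 81: none >= 81, wrap to smallest pos 78 -> NA
Op 4: route key 5: smallest pos >= 5 is 78 -> NA
Op 5: add NB@22 -> ring=[22:NB,78:NA]
Op 6: add NC@42 -> ring=[22:NB,42:NC,78:NA]
Op 7: route key 6: smallest pos >= 6 is 22 -> NB
Op 8: add ND@39 -> ring=[22:NB,39:ND,42:NC,78:NA]
Final route key 7: smallest pos >= 7 is 22 -> NB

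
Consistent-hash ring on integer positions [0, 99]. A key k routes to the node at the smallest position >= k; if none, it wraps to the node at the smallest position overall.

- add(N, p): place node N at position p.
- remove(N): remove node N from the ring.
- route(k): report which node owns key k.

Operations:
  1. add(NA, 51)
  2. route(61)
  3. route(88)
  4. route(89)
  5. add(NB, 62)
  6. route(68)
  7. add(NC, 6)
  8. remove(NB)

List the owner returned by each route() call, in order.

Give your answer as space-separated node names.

Op 1: add NA@51 -> ring=[51:NA]
Op 2: route key 61: none >= 61, wrap to smallest pos 51 -> NA
Op 3: route key 88: none >= 88, wrap to smallest pos 51 -> NA
Op 4: route key 89: none >= 89, wrap to smallest pos 51 -> NA
Op 5: add NB@62 -> ring=[51:NA,62:NB]
Op 6: route key 68: none >= 68, wrap to smallest pos 51 -> NA
Op 7: add NC@6 -> ring=[6:NC,51:NA,62:NB]
Op 8: remove NB -> ring=[6:NC,51:NA]

Answer: NA NA NA NA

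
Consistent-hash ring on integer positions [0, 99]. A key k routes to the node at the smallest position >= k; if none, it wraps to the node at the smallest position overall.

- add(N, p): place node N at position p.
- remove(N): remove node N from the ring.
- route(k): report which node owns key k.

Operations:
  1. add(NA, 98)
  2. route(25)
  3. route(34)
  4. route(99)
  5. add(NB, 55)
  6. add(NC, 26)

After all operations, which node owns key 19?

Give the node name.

Answer: NC

Derivation:
Op 1: add NA@98 -> ring=[98:NA]
Op 2: route key 25: smallest pos >= 25 is 98 -> NA
Op 3: route key 34: smallest pos >= 34 is 98 -> NA
Op 4: route key 99: none >= 99, wrap to smallest pos 98 -> NA
Op 5: add NB@55 -> ring=[55:NB,98:NA]
Op 6: add NC@26 -> ring=[26:NC,55:NB,98:NA]
Final route key 19: smallest pos >= 19 is 26 -> NC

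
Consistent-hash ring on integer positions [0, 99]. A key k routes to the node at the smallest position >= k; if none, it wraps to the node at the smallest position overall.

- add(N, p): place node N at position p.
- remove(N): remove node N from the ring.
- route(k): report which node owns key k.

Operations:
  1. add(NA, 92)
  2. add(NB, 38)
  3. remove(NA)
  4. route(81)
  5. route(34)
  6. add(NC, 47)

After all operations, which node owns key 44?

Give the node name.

Answer: NC

Derivation:
Op 1: add NA@92 -> ring=[92:NA]
Op 2: add NB@38 -> ring=[38:NB,92:NA]
Op 3: remove NA -> ring=[38:NB]
Op 4: route key 81: none >= 81, wrap to smallest pos 38 -> NB
Op 5: route key 34: smallest pos >= 34 is 38 -> NB
Op 6: add NC@47 -> ring=[38:NB,47:NC]
Final route key 44: smallest pos >= 44 is 47 -> NC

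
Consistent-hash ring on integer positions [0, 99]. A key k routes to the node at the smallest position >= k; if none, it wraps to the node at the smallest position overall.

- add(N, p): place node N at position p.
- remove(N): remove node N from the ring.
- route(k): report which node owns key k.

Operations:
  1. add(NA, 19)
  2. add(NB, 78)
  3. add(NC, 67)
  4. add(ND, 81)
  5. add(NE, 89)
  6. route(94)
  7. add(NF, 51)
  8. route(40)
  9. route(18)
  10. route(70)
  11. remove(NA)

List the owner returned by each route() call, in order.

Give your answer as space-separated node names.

Answer: NA NF NA NB

Derivation:
Op 1: add NA@19 -> ring=[19:NA]
Op 2: add NB@78 -> ring=[19:NA,78:NB]
Op 3: add NC@67 -> ring=[19:NA,67:NC,78:NB]
Op 4: add ND@81 -> ring=[19:NA,67:NC,78:NB,81:ND]
Op 5: add NE@89 -> ring=[19:NA,67:NC,78:NB,81:ND,89:NE]
Op 6: route key 94: none >= 94, wrap to smallest pos 19 -> NA
Op 7: add NF@51 -> ring=[19:NA,51:NF,67:NC,78:NB,81:ND,89:NE]
Op 8: route key 40: smallest pos >= 40 is 51 -> NF
Op 9: route key 18: smallest pos >= 18 is 19 -> NA
Op 10: route key 70: smallest pos >= 70 is 78 -> NB
Op 11: remove NA -> ring=[51:NF,67:NC,78:NB,81:ND,89:NE]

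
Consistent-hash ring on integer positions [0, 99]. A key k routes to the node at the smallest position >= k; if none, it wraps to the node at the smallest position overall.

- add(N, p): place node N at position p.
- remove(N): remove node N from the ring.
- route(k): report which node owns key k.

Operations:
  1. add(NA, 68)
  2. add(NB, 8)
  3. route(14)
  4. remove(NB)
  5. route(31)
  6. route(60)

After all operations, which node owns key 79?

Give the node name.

Answer: NA

Derivation:
Op 1: add NA@68 -> ring=[68:NA]
Op 2: add NB@8 -> ring=[8:NB,68:NA]
Op 3: route key 14: smallest pos >= 14 is 68 -> NA
Op 4: remove NB -> ring=[68:NA]
Op 5: route key 31: smallest pos >= 31 is 68 -> NA
Op 6: route key 60: smallest pos >= 60 is 68 -> NA
Final route key 79: none >= 79, wrap to smallest pos 68 -> NA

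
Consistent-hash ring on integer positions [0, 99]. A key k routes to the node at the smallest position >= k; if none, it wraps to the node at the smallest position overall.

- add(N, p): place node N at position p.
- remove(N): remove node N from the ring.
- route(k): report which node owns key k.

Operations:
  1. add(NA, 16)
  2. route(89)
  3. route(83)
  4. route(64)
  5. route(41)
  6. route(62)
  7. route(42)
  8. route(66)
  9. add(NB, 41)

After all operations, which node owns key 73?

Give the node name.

Answer: NA

Derivation:
Op 1: add NA@16 -> ring=[16:NA]
Op 2: route key 89: none >= 89, wrap to smallest pos 16 -> NA
Op 3: route key 83: none >= 83, wrap to smallest pos 16 -> NA
Op 4: route key 64: none >= 64, wrap to smallest pos 16 -> NA
Op 5: route key 41: none >= 41, wrap to smallest pos 16 -> NA
Op 6: route key 62: none >= 62, wrap to smallest pos 16 -> NA
Op 7: route key 42: none >= 42, wrap to smallest pos 16 -> NA
Op 8: route key 66: none >= 66, wrap to smallest pos 16 -> NA
Op 9: add NB@41 -> ring=[16:NA,41:NB]
Final route key 73: none >= 73, wrap to smallest pos 16 -> NA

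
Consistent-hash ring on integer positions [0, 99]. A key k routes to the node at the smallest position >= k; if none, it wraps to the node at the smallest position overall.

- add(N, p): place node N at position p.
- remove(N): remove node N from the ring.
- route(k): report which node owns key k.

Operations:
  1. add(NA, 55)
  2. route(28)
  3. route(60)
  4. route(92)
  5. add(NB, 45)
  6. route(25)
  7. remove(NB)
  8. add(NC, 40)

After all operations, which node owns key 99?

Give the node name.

Answer: NC

Derivation:
Op 1: add NA@55 -> ring=[55:NA]
Op 2: route key 28: smallest pos >= 28 is 55 -> NA
Op 3: route key 60: none >= 60, wrap to smallest pos 55 -> NA
Op 4: route key 92: none >= 92, wrap to smallest pos 55 -> NA
Op 5: add NB@45 -> ring=[45:NB,55:NA]
Op 6: route key 25: smallest pos >= 25 is 45 -> NB
Op 7: remove NB -> ring=[55:NA]
Op 8: add NC@40 -> ring=[40:NC,55:NA]
Final route key 99: none >= 99, wrap to smallest pos 40 -> NC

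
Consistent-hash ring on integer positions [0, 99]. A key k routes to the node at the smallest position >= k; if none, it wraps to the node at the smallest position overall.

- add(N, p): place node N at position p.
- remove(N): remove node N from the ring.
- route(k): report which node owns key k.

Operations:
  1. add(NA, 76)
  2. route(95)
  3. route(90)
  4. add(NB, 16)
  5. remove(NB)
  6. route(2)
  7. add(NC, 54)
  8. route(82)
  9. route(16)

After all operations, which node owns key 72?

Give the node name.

Op 1: add NA@76 -> ring=[76:NA]
Op 2: route key 95: none >= 95, wrap to smallest pos 76 -> NA
Op 3: route key 90: none >= 90, wrap to smallest pos 76 -> NA
Op 4: add NB@16 -> ring=[16:NB,76:NA]
Op 5: remove NB -> ring=[76:NA]
Op 6: route key 2: smallest pos >= 2 is 76 -> NA
Op 7: add NC@54 -> ring=[54:NC,76:NA]
Op 8: route key 82: none >= 82, wrap to smallest pos 54 -> NC
Op 9: route key 16: smallest pos >= 16 is 54 -> NC
Final route key 72: smallest pos >= 72 is 76 -> NA

Answer: NA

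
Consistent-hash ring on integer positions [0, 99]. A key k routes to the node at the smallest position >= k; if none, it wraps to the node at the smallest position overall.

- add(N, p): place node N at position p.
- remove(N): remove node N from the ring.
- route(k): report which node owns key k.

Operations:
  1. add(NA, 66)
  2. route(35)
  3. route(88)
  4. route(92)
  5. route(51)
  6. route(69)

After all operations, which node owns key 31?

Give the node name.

Op 1: add NA@66 -> ring=[66:NA]
Op 2: route key 35: smallest pos >= 35 is 66 -> NA
Op 3: route key 88: none >= 88, wrap to smallest pos 66 -> NA
Op 4: route key 92: none >= 92, wrap to smallest pos 66 -> NA
Op 5: route key 51: smallest pos >= 51 is 66 -> NA
Op 6: route key 69: none >= 69, wrap to smallest pos 66 -> NA
Final route key 31: smallest pos >= 31 is 66 -> NA

Answer: NA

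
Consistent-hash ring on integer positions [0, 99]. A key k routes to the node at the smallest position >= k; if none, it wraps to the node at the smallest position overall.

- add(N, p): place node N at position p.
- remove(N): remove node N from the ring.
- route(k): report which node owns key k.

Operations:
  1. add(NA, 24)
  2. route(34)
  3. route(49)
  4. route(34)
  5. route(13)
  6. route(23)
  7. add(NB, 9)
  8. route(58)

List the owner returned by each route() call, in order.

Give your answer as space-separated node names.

Answer: NA NA NA NA NA NB

Derivation:
Op 1: add NA@24 -> ring=[24:NA]
Op 2: route key 34: none >= 34, wrap to smallest pos 24 -> NA
Op 3: route key 49: none >= 49, wrap to smallest pos 24 -> NA
Op 4: route key 34: none >= 34, wrap to smallest pos 24 -> NA
Op 5: route key 13: smallest pos >= 13 is 24 -> NA
Op 6: route key 23: smallest pos >= 23 is 24 -> NA
Op 7: add NB@9 -> ring=[9:NB,24:NA]
Op 8: route key 58: none >= 58, wrap to smallest pos 9 -> NB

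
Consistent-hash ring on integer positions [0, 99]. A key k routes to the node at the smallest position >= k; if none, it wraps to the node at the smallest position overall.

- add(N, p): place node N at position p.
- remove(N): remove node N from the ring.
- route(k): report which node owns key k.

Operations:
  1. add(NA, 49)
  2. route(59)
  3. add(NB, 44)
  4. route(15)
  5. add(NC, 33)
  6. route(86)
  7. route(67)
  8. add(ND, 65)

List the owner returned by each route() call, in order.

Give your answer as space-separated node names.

Answer: NA NB NC NC

Derivation:
Op 1: add NA@49 -> ring=[49:NA]
Op 2: route key 59: none >= 59, wrap to smallest pos 49 -> NA
Op 3: add NB@44 -> ring=[44:NB,49:NA]
Op 4: route key 15: smallest pos >= 15 is 44 -> NB
Op 5: add NC@33 -> ring=[33:NC,44:NB,49:NA]
Op 6: route key 86: none >= 86, wrap to smallest pos 33 -> NC
Op 7: route key 67: none >= 67, wrap to smallest pos 33 -> NC
Op 8: add ND@65 -> ring=[33:NC,44:NB,49:NA,65:ND]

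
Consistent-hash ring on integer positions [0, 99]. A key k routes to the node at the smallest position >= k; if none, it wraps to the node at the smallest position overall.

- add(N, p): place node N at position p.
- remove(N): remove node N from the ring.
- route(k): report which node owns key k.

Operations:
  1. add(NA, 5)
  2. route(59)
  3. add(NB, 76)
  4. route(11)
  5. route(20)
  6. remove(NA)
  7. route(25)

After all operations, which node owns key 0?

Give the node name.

Op 1: add NA@5 -> ring=[5:NA]
Op 2: route key 59: none >= 59, wrap to smallest pos 5 -> NA
Op 3: add NB@76 -> ring=[5:NA,76:NB]
Op 4: route key 11: smallest pos >= 11 is 76 -> NB
Op 5: route key 20: smallest pos >= 20 is 76 -> NB
Op 6: remove NA -> ring=[76:NB]
Op 7: route key 25: smallest pos >= 25 is 76 -> NB
Final route key 0: smallest pos >= 0 is 76 -> NB

Answer: NB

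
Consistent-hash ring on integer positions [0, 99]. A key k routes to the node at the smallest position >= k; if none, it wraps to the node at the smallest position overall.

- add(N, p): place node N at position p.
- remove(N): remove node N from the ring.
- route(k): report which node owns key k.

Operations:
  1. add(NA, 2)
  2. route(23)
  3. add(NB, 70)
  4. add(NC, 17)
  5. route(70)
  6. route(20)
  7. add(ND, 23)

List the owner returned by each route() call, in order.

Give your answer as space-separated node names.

Answer: NA NB NB

Derivation:
Op 1: add NA@2 -> ring=[2:NA]
Op 2: route key 23: none >= 23, wrap to smallest pos 2 -> NA
Op 3: add NB@70 -> ring=[2:NA,70:NB]
Op 4: add NC@17 -> ring=[2:NA,17:NC,70:NB]
Op 5: route key 70: smallest pos >= 70 is 70 -> NB
Op 6: route key 20: smallest pos >= 20 is 70 -> NB
Op 7: add ND@23 -> ring=[2:NA,17:NC,23:ND,70:NB]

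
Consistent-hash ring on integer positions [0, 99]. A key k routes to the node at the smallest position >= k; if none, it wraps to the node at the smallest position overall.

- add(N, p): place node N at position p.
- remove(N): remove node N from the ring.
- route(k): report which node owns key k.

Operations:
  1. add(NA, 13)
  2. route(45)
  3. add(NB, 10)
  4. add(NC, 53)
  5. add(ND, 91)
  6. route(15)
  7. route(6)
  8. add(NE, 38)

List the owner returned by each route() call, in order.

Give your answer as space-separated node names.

Op 1: add NA@13 -> ring=[13:NA]
Op 2: route key 45: none >= 45, wrap to smallest pos 13 -> NA
Op 3: add NB@10 -> ring=[10:NB,13:NA]
Op 4: add NC@53 -> ring=[10:NB,13:NA,53:NC]
Op 5: add ND@91 -> ring=[10:NB,13:NA,53:NC,91:ND]
Op 6: route key 15: smallest pos >= 15 is 53 -> NC
Op 7: route key 6: smallest pos >= 6 is 10 -> NB
Op 8: add NE@38 -> ring=[10:NB,13:NA,38:NE,53:NC,91:ND]

Answer: NA NC NB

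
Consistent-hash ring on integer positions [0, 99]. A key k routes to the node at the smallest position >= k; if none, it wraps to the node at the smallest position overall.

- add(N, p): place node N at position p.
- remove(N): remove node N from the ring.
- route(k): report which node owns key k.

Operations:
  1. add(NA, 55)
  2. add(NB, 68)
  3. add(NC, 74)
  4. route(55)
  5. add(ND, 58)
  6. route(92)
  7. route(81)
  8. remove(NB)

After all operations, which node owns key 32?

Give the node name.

Op 1: add NA@55 -> ring=[55:NA]
Op 2: add NB@68 -> ring=[55:NA,68:NB]
Op 3: add NC@74 -> ring=[55:NA,68:NB,74:NC]
Op 4: route key 55: smallest pos >= 55 is 55 -> NA
Op 5: add ND@58 -> ring=[55:NA,58:ND,68:NB,74:NC]
Op 6: route key 92: none >= 92, wrap to smallest pos 55 -> NA
Op 7: route key 81: none >= 81, wrap to smallest pos 55 -> NA
Op 8: remove NB -> ring=[55:NA,58:ND,74:NC]
Final route key 32: smallest pos >= 32 is 55 -> NA

Answer: NA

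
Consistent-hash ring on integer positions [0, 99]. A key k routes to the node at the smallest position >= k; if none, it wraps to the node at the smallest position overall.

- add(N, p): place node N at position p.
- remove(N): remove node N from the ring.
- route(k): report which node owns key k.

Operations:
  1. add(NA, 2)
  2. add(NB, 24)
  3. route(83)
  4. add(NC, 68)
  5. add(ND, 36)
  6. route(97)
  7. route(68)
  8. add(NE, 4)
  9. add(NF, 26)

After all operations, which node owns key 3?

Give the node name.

Op 1: add NA@2 -> ring=[2:NA]
Op 2: add NB@24 -> ring=[2:NA,24:NB]
Op 3: route key 83: none >= 83, wrap to smallest pos 2 -> NA
Op 4: add NC@68 -> ring=[2:NA,24:NB,68:NC]
Op 5: add ND@36 -> ring=[2:NA,24:NB,36:ND,68:NC]
Op 6: route key 97: none >= 97, wrap to smallest pos 2 -> NA
Op 7: route key 68: smallest pos >= 68 is 68 -> NC
Op 8: add NE@4 -> ring=[2:NA,4:NE,24:NB,36:ND,68:NC]
Op 9: add NF@26 -> ring=[2:NA,4:NE,24:NB,26:NF,36:ND,68:NC]
Final route key 3: smallest pos >= 3 is 4 -> NE

Answer: NE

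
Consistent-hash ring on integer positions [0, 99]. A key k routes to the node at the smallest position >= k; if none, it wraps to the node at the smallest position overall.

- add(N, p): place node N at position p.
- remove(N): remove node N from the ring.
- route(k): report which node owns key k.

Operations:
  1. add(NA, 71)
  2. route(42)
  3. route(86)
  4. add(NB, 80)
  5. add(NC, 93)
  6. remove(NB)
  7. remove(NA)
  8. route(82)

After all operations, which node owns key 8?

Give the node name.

Answer: NC

Derivation:
Op 1: add NA@71 -> ring=[71:NA]
Op 2: route key 42: smallest pos >= 42 is 71 -> NA
Op 3: route key 86: none >= 86, wrap to smallest pos 71 -> NA
Op 4: add NB@80 -> ring=[71:NA,80:NB]
Op 5: add NC@93 -> ring=[71:NA,80:NB,93:NC]
Op 6: remove NB -> ring=[71:NA,93:NC]
Op 7: remove NA -> ring=[93:NC]
Op 8: route key 82: smallest pos >= 82 is 93 -> NC
Final route key 8: smallest pos >= 8 is 93 -> NC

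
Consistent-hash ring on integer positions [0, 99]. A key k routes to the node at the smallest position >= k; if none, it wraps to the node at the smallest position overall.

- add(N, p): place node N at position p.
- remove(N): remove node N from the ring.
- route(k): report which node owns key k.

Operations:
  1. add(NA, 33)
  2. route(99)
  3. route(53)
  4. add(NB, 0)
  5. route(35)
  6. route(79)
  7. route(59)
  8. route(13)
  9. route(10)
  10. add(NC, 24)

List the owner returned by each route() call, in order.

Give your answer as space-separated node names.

Op 1: add NA@33 -> ring=[33:NA]
Op 2: route key 99: none >= 99, wrap to smallest pos 33 -> NA
Op 3: route key 53: none >= 53, wrap to smallest pos 33 -> NA
Op 4: add NB@0 -> ring=[0:NB,33:NA]
Op 5: route key 35: none >= 35, wrap to smallest pos 0 -> NB
Op 6: route key 79: none >= 79, wrap to smallest pos 0 -> NB
Op 7: route key 59: none >= 59, wrap to smallest pos 0 -> NB
Op 8: route key 13: smallest pos >= 13 is 33 -> NA
Op 9: route key 10: smallest pos >= 10 is 33 -> NA
Op 10: add NC@24 -> ring=[0:NB,24:NC,33:NA]

Answer: NA NA NB NB NB NA NA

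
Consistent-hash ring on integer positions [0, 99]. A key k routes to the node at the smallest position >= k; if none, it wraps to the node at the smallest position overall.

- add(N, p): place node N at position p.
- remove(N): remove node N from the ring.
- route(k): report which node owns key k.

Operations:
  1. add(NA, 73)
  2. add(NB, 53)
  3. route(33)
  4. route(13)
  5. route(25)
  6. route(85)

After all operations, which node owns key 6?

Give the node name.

Answer: NB

Derivation:
Op 1: add NA@73 -> ring=[73:NA]
Op 2: add NB@53 -> ring=[53:NB,73:NA]
Op 3: route key 33: smallest pos >= 33 is 53 -> NB
Op 4: route key 13: smallest pos >= 13 is 53 -> NB
Op 5: route key 25: smallest pos >= 25 is 53 -> NB
Op 6: route key 85: none >= 85, wrap to smallest pos 53 -> NB
Final route key 6: smallest pos >= 6 is 53 -> NB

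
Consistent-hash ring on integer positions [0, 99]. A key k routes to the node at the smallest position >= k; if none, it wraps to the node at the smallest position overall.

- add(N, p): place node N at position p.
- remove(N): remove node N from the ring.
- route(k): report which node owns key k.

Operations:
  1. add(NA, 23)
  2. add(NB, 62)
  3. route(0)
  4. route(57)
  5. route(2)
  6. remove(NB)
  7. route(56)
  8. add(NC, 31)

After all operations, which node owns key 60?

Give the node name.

Answer: NA

Derivation:
Op 1: add NA@23 -> ring=[23:NA]
Op 2: add NB@62 -> ring=[23:NA,62:NB]
Op 3: route key 0: smallest pos >= 0 is 23 -> NA
Op 4: route key 57: smallest pos >= 57 is 62 -> NB
Op 5: route key 2: smallest pos >= 2 is 23 -> NA
Op 6: remove NB -> ring=[23:NA]
Op 7: route key 56: none >= 56, wrap to smallest pos 23 -> NA
Op 8: add NC@31 -> ring=[23:NA,31:NC]
Final route key 60: none >= 60, wrap to smallest pos 23 -> NA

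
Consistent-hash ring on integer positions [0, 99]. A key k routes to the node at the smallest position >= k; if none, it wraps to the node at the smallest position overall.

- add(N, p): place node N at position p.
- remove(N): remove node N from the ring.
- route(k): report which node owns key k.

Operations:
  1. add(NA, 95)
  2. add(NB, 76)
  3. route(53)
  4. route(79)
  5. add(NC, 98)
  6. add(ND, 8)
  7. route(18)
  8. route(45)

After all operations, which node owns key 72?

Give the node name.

Answer: NB

Derivation:
Op 1: add NA@95 -> ring=[95:NA]
Op 2: add NB@76 -> ring=[76:NB,95:NA]
Op 3: route key 53: smallest pos >= 53 is 76 -> NB
Op 4: route key 79: smallest pos >= 79 is 95 -> NA
Op 5: add NC@98 -> ring=[76:NB,95:NA,98:NC]
Op 6: add ND@8 -> ring=[8:ND,76:NB,95:NA,98:NC]
Op 7: route key 18: smallest pos >= 18 is 76 -> NB
Op 8: route key 45: smallest pos >= 45 is 76 -> NB
Final route key 72: smallest pos >= 72 is 76 -> NB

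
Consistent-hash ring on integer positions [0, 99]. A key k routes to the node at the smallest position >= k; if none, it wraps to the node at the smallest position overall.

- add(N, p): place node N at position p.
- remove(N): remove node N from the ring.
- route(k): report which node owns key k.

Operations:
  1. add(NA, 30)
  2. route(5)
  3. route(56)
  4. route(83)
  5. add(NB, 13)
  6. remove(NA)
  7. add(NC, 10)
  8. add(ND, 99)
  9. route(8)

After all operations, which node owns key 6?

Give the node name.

Op 1: add NA@30 -> ring=[30:NA]
Op 2: route key 5: smallest pos >= 5 is 30 -> NA
Op 3: route key 56: none >= 56, wrap to smallest pos 30 -> NA
Op 4: route key 83: none >= 83, wrap to smallest pos 30 -> NA
Op 5: add NB@13 -> ring=[13:NB,30:NA]
Op 6: remove NA -> ring=[13:NB]
Op 7: add NC@10 -> ring=[10:NC,13:NB]
Op 8: add ND@99 -> ring=[10:NC,13:NB,99:ND]
Op 9: route key 8: smallest pos >= 8 is 10 -> NC
Final route key 6: smallest pos >= 6 is 10 -> NC

Answer: NC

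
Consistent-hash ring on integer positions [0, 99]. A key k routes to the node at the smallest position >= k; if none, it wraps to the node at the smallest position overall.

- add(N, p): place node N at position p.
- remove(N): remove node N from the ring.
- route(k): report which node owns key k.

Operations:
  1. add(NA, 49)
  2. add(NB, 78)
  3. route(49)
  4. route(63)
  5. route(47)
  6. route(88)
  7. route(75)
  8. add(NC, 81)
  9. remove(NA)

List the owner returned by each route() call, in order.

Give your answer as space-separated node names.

Answer: NA NB NA NA NB

Derivation:
Op 1: add NA@49 -> ring=[49:NA]
Op 2: add NB@78 -> ring=[49:NA,78:NB]
Op 3: route key 49: smallest pos >= 49 is 49 -> NA
Op 4: route key 63: smallest pos >= 63 is 78 -> NB
Op 5: route key 47: smallest pos >= 47 is 49 -> NA
Op 6: route key 88: none >= 88, wrap to smallest pos 49 -> NA
Op 7: route key 75: smallest pos >= 75 is 78 -> NB
Op 8: add NC@81 -> ring=[49:NA,78:NB,81:NC]
Op 9: remove NA -> ring=[78:NB,81:NC]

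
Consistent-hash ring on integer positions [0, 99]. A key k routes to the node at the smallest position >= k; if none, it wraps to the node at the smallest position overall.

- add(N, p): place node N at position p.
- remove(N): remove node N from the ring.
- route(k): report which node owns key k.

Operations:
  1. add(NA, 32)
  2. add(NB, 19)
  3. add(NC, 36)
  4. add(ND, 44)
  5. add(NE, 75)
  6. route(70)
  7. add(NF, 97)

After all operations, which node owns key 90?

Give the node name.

Op 1: add NA@32 -> ring=[32:NA]
Op 2: add NB@19 -> ring=[19:NB,32:NA]
Op 3: add NC@36 -> ring=[19:NB,32:NA,36:NC]
Op 4: add ND@44 -> ring=[19:NB,32:NA,36:NC,44:ND]
Op 5: add NE@75 -> ring=[19:NB,32:NA,36:NC,44:ND,75:NE]
Op 6: route key 70: smallest pos >= 70 is 75 -> NE
Op 7: add NF@97 -> ring=[19:NB,32:NA,36:NC,44:ND,75:NE,97:NF]
Final route key 90: smallest pos >= 90 is 97 -> NF

Answer: NF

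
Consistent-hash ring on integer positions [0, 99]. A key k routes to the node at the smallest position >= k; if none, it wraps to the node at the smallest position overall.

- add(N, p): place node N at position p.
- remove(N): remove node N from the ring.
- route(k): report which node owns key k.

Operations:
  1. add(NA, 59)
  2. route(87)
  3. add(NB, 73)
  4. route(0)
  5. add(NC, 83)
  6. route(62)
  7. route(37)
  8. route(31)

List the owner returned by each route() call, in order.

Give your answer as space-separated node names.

Answer: NA NA NB NA NA

Derivation:
Op 1: add NA@59 -> ring=[59:NA]
Op 2: route key 87: none >= 87, wrap to smallest pos 59 -> NA
Op 3: add NB@73 -> ring=[59:NA,73:NB]
Op 4: route key 0: smallest pos >= 0 is 59 -> NA
Op 5: add NC@83 -> ring=[59:NA,73:NB,83:NC]
Op 6: route key 62: smallest pos >= 62 is 73 -> NB
Op 7: route key 37: smallest pos >= 37 is 59 -> NA
Op 8: route key 31: smallest pos >= 31 is 59 -> NA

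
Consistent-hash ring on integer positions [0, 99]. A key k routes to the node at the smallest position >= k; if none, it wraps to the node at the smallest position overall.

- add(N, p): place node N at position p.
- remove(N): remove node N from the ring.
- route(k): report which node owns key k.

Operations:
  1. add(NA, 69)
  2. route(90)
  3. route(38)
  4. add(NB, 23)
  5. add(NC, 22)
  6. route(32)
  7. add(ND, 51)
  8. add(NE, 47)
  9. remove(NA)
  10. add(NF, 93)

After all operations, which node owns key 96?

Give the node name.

Answer: NC

Derivation:
Op 1: add NA@69 -> ring=[69:NA]
Op 2: route key 90: none >= 90, wrap to smallest pos 69 -> NA
Op 3: route key 38: smallest pos >= 38 is 69 -> NA
Op 4: add NB@23 -> ring=[23:NB,69:NA]
Op 5: add NC@22 -> ring=[22:NC,23:NB,69:NA]
Op 6: route key 32: smallest pos >= 32 is 69 -> NA
Op 7: add ND@51 -> ring=[22:NC,23:NB,51:ND,69:NA]
Op 8: add NE@47 -> ring=[22:NC,23:NB,47:NE,51:ND,69:NA]
Op 9: remove NA -> ring=[22:NC,23:NB,47:NE,51:ND]
Op 10: add NF@93 -> ring=[22:NC,23:NB,47:NE,51:ND,93:NF]
Final route key 96: none >= 96, wrap to smallest pos 22 -> NC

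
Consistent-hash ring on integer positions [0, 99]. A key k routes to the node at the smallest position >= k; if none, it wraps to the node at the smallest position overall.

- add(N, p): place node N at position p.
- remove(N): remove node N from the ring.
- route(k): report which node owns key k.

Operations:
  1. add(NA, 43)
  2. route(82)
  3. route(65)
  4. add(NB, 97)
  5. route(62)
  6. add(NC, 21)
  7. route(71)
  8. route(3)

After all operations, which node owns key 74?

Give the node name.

Op 1: add NA@43 -> ring=[43:NA]
Op 2: route key 82: none >= 82, wrap to smallest pos 43 -> NA
Op 3: route key 65: none >= 65, wrap to smallest pos 43 -> NA
Op 4: add NB@97 -> ring=[43:NA,97:NB]
Op 5: route key 62: smallest pos >= 62 is 97 -> NB
Op 6: add NC@21 -> ring=[21:NC,43:NA,97:NB]
Op 7: route key 71: smallest pos >= 71 is 97 -> NB
Op 8: route key 3: smallest pos >= 3 is 21 -> NC
Final route key 74: smallest pos >= 74 is 97 -> NB

Answer: NB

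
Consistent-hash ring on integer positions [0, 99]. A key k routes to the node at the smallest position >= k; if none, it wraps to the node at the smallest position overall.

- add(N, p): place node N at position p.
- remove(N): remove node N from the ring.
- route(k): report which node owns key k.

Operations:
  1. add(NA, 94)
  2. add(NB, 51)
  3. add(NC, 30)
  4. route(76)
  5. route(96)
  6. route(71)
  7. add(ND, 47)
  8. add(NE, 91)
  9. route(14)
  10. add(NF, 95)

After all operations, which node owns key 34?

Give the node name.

Answer: ND

Derivation:
Op 1: add NA@94 -> ring=[94:NA]
Op 2: add NB@51 -> ring=[51:NB,94:NA]
Op 3: add NC@30 -> ring=[30:NC,51:NB,94:NA]
Op 4: route key 76: smallest pos >= 76 is 94 -> NA
Op 5: route key 96: none >= 96, wrap to smallest pos 30 -> NC
Op 6: route key 71: smallest pos >= 71 is 94 -> NA
Op 7: add ND@47 -> ring=[30:NC,47:ND,51:NB,94:NA]
Op 8: add NE@91 -> ring=[30:NC,47:ND,51:NB,91:NE,94:NA]
Op 9: route key 14: smallest pos >= 14 is 30 -> NC
Op 10: add NF@95 -> ring=[30:NC,47:ND,51:NB,91:NE,94:NA,95:NF]
Final route key 34: smallest pos >= 34 is 47 -> ND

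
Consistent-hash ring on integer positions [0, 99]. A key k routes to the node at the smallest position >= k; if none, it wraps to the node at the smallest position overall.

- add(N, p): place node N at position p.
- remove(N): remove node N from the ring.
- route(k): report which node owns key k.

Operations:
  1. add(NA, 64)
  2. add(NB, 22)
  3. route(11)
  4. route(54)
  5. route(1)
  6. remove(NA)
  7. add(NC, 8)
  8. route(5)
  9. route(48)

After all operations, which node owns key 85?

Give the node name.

Op 1: add NA@64 -> ring=[64:NA]
Op 2: add NB@22 -> ring=[22:NB,64:NA]
Op 3: route key 11: smallest pos >= 11 is 22 -> NB
Op 4: route key 54: smallest pos >= 54 is 64 -> NA
Op 5: route key 1: smallest pos >= 1 is 22 -> NB
Op 6: remove NA -> ring=[22:NB]
Op 7: add NC@8 -> ring=[8:NC,22:NB]
Op 8: route key 5: smallest pos >= 5 is 8 -> NC
Op 9: route key 48: none >= 48, wrap to smallest pos 8 -> NC
Final route key 85: none >= 85, wrap to smallest pos 8 -> NC

Answer: NC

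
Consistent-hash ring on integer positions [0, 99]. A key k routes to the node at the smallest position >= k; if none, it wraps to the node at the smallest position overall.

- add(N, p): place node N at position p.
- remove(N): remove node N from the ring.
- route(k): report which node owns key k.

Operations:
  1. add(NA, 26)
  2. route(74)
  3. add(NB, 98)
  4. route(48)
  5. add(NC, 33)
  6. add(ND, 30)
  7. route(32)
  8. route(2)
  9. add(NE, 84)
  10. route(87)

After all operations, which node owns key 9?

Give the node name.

Op 1: add NA@26 -> ring=[26:NA]
Op 2: route key 74: none >= 74, wrap to smallest pos 26 -> NA
Op 3: add NB@98 -> ring=[26:NA,98:NB]
Op 4: route key 48: smallest pos >= 48 is 98 -> NB
Op 5: add NC@33 -> ring=[26:NA,33:NC,98:NB]
Op 6: add ND@30 -> ring=[26:NA,30:ND,33:NC,98:NB]
Op 7: route key 32: smallest pos >= 32 is 33 -> NC
Op 8: route key 2: smallest pos >= 2 is 26 -> NA
Op 9: add NE@84 -> ring=[26:NA,30:ND,33:NC,84:NE,98:NB]
Op 10: route key 87: smallest pos >= 87 is 98 -> NB
Final route key 9: smallest pos >= 9 is 26 -> NA

Answer: NA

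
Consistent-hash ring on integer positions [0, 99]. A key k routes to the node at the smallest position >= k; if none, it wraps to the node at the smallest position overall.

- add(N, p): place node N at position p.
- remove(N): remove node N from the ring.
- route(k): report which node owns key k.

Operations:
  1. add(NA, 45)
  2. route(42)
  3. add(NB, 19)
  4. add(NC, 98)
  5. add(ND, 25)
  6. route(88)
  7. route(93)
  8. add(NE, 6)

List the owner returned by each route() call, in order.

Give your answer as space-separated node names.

Op 1: add NA@45 -> ring=[45:NA]
Op 2: route key 42: smallest pos >= 42 is 45 -> NA
Op 3: add NB@19 -> ring=[19:NB,45:NA]
Op 4: add NC@98 -> ring=[19:NB,45:NA,98:NC]
Op 5: add ND@25 -> ring=[19:NB,25:ND,45:NA,98:NC]
Op 6: route key 88: smallest pos >= 88 is 98 -> NC
Op 7: route key 93: smallest pos >= 93 is 98 -> NC
Op 8: add NE@6 -> ring=[6:NE,19:NB,25:ND,45:NA,98:NC]

Answer: NA NC NC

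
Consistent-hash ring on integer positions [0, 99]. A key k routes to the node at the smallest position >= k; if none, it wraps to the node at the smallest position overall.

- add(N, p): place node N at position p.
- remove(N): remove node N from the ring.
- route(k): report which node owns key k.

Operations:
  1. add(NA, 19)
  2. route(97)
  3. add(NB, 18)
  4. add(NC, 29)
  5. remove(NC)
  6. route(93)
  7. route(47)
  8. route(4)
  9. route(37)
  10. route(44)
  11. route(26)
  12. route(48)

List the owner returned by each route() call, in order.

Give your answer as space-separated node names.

Op 1: add NA@19 -> ring=[19:NA]
Op 2: route key 97: none >= 97, wrap to smallest pos 19 -> NA
Op 3: add NB@18 -> ring=[18:NB,19:NA]
Op 4: add NC@29 -> ring=[18:NB,19:NA,29:NC]
Op 5: remove NC -> ring=[18:NB,19:NA]
Op 6: route key 93: none >= 93, wrap to smallest pos 18 -> NB
Op 7: route key 47: none >= 47, wrap to smallest pos 18 -> NB
Op 8: route key 4: smallest pos >= 4 is 18 -> NB
Op 9: route key 37: none >= 37, wrap to smallest pos 18 -> NB
Op 10: route key 44: none >= 44, wrap to smallest pos 18 -> NB
Op 11: route key 26: none >= 26, wrap to smallest pos 18 -> NB
Op 12: route key 48: none >= 48, wrap to smallest pos 18 -> NB

Answer: NA NB NB NB NB NB NB NB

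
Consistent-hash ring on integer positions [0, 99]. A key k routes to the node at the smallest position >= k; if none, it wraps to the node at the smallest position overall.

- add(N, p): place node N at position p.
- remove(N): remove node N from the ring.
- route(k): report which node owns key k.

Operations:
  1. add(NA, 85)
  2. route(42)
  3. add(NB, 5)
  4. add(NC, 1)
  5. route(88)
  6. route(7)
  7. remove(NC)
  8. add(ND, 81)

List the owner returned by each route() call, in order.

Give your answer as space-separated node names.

Op 1: add NA@85 -> ring=[85:NA]
Op 2: route key 42: smallest pos >= 42 is 85 -> NA
Op 3: add NB@5 -> ring=[5:NB,85:NA]
Op 4: add NC@1 -> ring=[1:NC,5:NB,85:NA]
Op 5: route key 88: none >= 88, wrap to smallest pos 1 -> NC
Op 6: route key 7: smallest pos >= 7 is 85 -> NA
Op 7: remove NC -> ring=[5:NB,85:NA]
Op 8: add ND@81 -> ring=[5:NB,81:ND,85:NA]

Answer: NA NC NA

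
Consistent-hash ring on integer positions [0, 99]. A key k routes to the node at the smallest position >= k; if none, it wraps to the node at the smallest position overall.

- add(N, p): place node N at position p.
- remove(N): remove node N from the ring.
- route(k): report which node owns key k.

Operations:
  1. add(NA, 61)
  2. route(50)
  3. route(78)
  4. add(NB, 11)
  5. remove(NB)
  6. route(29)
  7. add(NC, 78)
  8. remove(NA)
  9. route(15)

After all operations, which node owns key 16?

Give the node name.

Answer: NC

Derivation:
Op 1: add NA@61 -> ring=[61:NA]
Op 2: route key 50: smallest pos >= 50 is 61 -> NA
Op 3: route key 78: none >= 78, wrap to smallest pos 61 -> NA
Op 4: add NB@11 -> ring=[11:NB,61:NA]
Op 5: remove NB -> ring=[61:NA]
Op 6: route key 29: smallest pos >= 29 is 61 -> NA
Op 7: add NC@78 -> ring=[61:NA,78:NC]
Op 8: remove NA -> ring=[78:NC]
Op 9: route key 15: smallest pos >= 15 is 78 -> NC
Final route key 16: smallest pos >= 16 is 78 -> NC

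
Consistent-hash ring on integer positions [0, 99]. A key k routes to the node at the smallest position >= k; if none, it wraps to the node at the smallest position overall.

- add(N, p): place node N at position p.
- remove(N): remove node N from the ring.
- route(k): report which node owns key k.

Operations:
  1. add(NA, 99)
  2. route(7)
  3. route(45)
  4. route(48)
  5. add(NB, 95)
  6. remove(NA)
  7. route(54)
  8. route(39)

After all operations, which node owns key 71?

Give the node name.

Op 1: add NA@99 -> ring=[99:NA]
Op 2: route key 7: smallest pos >= 7 is 99 -> NA
Op 3: route key 45: smallest pos >= 45 is 99 -> NA
Op 4: route key 48: smallest pos >= 48 is 99 -> NA
Op 5: add NB@95 -> ring=[95:NB,99:NA]
Op 6: remove NA -> ring=[95:NB]
Op 7: route key 54: smallest pos >= 54 is 95 -> NB
Op 8: route key 39: smallest pos >= 39 is 95 -> NB
Final route key 71: smallest pos >= 71 is 95 -> NB

Answer: NB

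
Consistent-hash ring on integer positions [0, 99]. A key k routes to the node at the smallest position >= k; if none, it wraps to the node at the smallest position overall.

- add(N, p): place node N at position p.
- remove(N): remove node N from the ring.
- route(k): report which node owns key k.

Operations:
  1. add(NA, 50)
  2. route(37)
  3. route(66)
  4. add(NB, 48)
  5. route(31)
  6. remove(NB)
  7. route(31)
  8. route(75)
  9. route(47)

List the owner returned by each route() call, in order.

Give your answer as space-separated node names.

Op 1: add NA@50 -> ring=[50:NA]
Op 2: route key 37: smallest pos >= 37 is 50 -> NA
Op 3: route key 66: none >= 66, wrap to smallest pos 50 -> NA
Op 4: add NB@48 -> ring=[48:NB,50:NA]
Op 5: route key 31: smallest pos >= 31 is 48 -> NB
Op 6: remove NB -> ring=[50:NA]
Op 7: route key 31: smallest pos >= 31 is 50 -> NA
Op 8: route key 75: none >= 75, wrap to smallest pos 50 -> NA
Op 9: route key 47: smallest pos >= 47 is 50 -> NA

Answer: NA NA NB NA NA NA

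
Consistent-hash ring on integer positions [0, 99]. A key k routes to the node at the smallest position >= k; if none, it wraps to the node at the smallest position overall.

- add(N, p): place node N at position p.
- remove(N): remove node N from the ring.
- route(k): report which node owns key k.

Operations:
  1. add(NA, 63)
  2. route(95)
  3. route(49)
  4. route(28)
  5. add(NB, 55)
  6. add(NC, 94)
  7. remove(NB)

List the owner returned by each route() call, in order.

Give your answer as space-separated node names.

Answer: NA NA NA

Derivation:
Op 1: add NA@63 -> ring=[63:NA]
Op 2: route key 95: none >= 95, wrap to smallest pos 63 -> NA
Op 3: route key 49: smallest pos >= 49 is 63 -> NA
Op 4: route key 28: smallest pos >= 28 is 63 -> NA
Op 5: add NB@55 -> ring=[55:NB,63:NA]
Op 6: add NC@94 -> ring=[55:NB,63:NA,94:NC]
Op 7: remove NB -> ring=[63:NA,94:NC]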